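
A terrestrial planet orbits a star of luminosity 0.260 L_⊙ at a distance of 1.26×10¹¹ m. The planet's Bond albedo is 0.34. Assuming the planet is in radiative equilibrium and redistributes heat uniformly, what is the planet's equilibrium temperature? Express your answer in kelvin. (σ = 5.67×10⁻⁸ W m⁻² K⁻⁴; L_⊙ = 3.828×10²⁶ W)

L = 0.260 × 3.828×10²⁶ = 9.95×10²⁵ W.
Flux: S = L/(4πd²) = 9.95×10²⁵/(4π×(1.26×10¹¹)²) = 499 W m⁻².
Energy balance: absorbed = emitted ⇒ πR²·S(1−A) = 4πR²·σT_eq⁴, so T_eq⁴ = S(1−A)/(4σ).
T_eq = [499 × 0.66 / (4 × 5.67×10⁻⁸)]^(1/4) = (1.45×10⁹)^(1/4) = 195 K.

T_eq ≈ 195 K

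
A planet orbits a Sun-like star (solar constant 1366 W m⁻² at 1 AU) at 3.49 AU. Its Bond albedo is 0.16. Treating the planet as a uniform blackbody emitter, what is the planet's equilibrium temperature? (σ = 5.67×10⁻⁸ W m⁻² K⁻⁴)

T_eq ≈ 143 K

Flux at 3.49 AU: S = 1366/3.49² = 112 W m⁻².
Energy balance: absorbed = emitted ⇒ πR²·S(1−A) = 4πR²·σT_eq⁴, so T_eq⁴ = S(1−A)/(4σ).
T_eq = [112 × 0.84 / (4 × 5.67×10⁻⁸)]^(1/4) = (4.15×10⁸)^(1/4) = 143 K.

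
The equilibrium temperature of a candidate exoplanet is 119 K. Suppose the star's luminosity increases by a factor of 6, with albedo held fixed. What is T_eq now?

T_eq ∝ L^(1/4) · d^(−1/2).
T′ = 119 × 6^(1/4) = 186 K.

T_eq ≈ 186 K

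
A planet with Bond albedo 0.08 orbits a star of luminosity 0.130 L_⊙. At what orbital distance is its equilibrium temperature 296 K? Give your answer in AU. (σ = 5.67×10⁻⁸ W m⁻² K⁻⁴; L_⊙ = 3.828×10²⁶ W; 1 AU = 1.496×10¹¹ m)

d ≈ 0.306 AU

L = 0.130 × 3.828×10²⁶ = 4.98×10²⁵ W.
From T_eq⁴ = L(1−A)/(16πσd²): d = √[L(1−A)/(16πσT_eq⁴)].
d = √[4.98×10²⁵ × 0.92 / (16π × 5.67×10⁻⁸ × (296)⁴)] = 4.57×10¹⁰ m = 0.306 AU.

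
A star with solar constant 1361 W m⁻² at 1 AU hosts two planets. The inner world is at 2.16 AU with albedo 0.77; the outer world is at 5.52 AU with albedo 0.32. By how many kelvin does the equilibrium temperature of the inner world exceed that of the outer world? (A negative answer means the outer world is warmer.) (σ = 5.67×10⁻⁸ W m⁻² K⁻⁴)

T_eq = [S₀(1−A)/(4σd²)]^(1/4), so T ∝ (1−A)^(1/4) / √d.
T₁ = [1361×0.23/(4×5.67×10⁻⁸×2.16²)]^(1/4) = 131.15 K.
T₂ = [1361×0.68/(4×5.67×10⁻⁸×5.52²)]^(1/4) = 107.58 K.

ΔT ≈ 23.6 K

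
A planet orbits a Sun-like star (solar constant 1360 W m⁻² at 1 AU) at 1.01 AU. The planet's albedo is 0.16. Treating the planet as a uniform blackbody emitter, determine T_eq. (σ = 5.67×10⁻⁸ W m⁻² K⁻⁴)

Flux at 1.01 AU: S = 1360/1.01² = 1330 W m⁻².
Energy balance: absorbed = emitted ⇒ πR²·S(1−A) = 4πR²·σT_eq⁴, so T_eq⁴ = S(1−A)/(4σ).
T_eq = [1330 × 0.84 / (4 × 5.67×10⁻⁸)]^(1/4) = (4.94×10⁹)^(1/4) = 265 K.

T_eq ≈ 265 K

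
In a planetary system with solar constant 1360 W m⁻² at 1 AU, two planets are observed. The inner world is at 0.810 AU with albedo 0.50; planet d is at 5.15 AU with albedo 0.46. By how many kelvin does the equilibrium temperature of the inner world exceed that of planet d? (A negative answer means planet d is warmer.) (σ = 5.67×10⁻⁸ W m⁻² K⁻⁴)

ΔT ≈ 154.9 K

T_eq = [S₀(1−A)/(4σd²)]^(1/4), so T ∝ (1−A)^(1/4) / √d.
T₁ = [1360×0.50/(4×5.67×10⁻⁸×0.810²)]^(1/4) = 260.00 K.
T₂ = [1360×0.54/(4×5.67×10⁻⁸×5.15²)]^(1/4) = 105.12 K.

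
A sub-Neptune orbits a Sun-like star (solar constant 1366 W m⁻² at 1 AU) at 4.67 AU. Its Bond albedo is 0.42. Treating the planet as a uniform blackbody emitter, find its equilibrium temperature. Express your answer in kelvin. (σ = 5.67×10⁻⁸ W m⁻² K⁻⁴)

T_eq ≈ 112 K

Flux at 4.67 AU: S = 1366/4.67² = 62.6 W m⁻².
Energy balance: absorbed = emitted ⇒ πR²·S(1−A) = 4πR²·σT_eq⁴, so T_eq⁴ = S(1−A)/(4σ).
T_eq = [62.6 × 0.58 / (4 × 5.67×10⁻⁸)]^(1/4) = (1.60×10⁸)^(1/4) = 112 K.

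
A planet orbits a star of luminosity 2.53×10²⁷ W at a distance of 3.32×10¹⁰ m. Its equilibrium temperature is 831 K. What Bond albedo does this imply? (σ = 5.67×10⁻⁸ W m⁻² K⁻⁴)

A ≈ 0.41

Flux: S = L/(4πd²) = 2.53×10²⁷/(4π×(3.32×10¹⁰)²) = 1.83×10⁵ W m⁻².
From T_eq⁴ = S(1−A)/(4σ): 1−A = 4σT_eq⁴/S.
1−A = 4 × 5.67×10⁻⁸ × (831)⁴ / 1.83×10⁵ = 0.592.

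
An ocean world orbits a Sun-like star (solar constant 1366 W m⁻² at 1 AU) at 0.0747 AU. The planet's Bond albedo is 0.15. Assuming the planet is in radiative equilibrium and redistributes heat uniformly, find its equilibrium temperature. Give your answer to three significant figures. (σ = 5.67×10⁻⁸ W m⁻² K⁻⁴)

T_eq ≈ 979 K

Flux at 0.0747 AU: S = 1366/0.0747² = 2.45×10⁵ W m⁻².
Energy balance: absorbed = emitted ⇒ πR²·S(1−A) = 4πR²·σT_eq⁴, so T_eq⁴ = S(1−A)/(4σ).
T_eq = [2.45×10⁵ × 0.85 / (4 × 5.67×10⁻⁸)]^(1/4) = (9.17×10¹¹)^(1/4) = 979 K.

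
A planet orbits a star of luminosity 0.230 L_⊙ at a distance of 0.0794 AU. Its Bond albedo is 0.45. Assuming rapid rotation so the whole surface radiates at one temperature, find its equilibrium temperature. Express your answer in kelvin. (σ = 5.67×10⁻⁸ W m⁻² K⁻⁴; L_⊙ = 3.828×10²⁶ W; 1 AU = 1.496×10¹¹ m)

T_eq ≈ 589 K

d = 0.0794 AU = 1.19×10¹⁰ m.
L = 0.230 × 3.828×10²⁶ = 8.80×10²⁵ W.
Flux: S = L/(4πd²) = 8.80×10²⁵/(4π×(1.19×10¹⁰)²) = 4.97×10⁴ W m⁻².
Energy balance: absorbed = emitted ⇒ πR²·S(1−A) = 4πR²·σT_eq⁴, so T_eq⁴ = S(1−A)/(4σ).
T_eq = [4.97×10⁴ × 0.55 / (4 × 5.67×10⁻⁸)]^(1/4) = (1.20×10¹¹)^(1/4) = 589 K.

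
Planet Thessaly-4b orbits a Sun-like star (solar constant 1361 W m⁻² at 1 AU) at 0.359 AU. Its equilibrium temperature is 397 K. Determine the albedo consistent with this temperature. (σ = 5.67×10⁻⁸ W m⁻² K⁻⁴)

A ≈ 0.47

Flux at 0.359 AU: S = 1361/0.359² = 1.06×10⁴ W m⁻².
From T_eq⁴ = S(1−A)/(4σ): 1−A = 4σT_eq⁴/S.
1−A = 4 × 5.67×10⁻⁸ × (397)⁴ / 1.06×10⁴ = 0.534.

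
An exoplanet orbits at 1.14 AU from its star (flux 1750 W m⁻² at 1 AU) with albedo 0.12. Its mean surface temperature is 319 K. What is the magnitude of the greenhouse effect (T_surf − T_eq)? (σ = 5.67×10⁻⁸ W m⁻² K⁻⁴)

ΔT ≈ 50.1 K

S = 1750/1.14² = 1347 W m⁻².
T_eq = [S(1−A)/(4σ)]^(1/4) = [1347×0.88/(4×5.67×10⁻⁸)]^(1/4) = 268.9 K.
ΔT = T_surf − T_eq = 319 − 268.9.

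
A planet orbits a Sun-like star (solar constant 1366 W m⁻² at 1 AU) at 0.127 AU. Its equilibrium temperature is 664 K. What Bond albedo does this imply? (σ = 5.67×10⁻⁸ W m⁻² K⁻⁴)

A ≈ 0.48

Flux at 0.127 AU: S = 1366/0.127² = 8.47×10⁴ W m⁻².
From T_eq⁴ = S(1−A)/(4σ): 1−A = 4σT_eq⁴/S.
1−A = 4 × 5.67×10⁻⁸ × (664)⁴ / 8.47×10⁴ = 0.521.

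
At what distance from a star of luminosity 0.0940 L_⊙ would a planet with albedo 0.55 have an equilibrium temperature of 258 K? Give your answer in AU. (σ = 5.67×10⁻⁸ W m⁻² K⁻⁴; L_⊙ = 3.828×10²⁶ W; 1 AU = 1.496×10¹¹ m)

d ≈ 0.239 AU

L = 0.0940 × 3.828×10²⁶ = 3.60×10²⁵ W.
From T_eq⁴ = L(1−A)/(16πσd²): d = √[L(1−A)/(16πσT_eq⁴)].
d = √[3.60×10²⁵ × 0.45 / (16π × 5.67×10⁻⁸ × (258)⁴)] = 3.58×10¹⁰ m = 0.239 AU.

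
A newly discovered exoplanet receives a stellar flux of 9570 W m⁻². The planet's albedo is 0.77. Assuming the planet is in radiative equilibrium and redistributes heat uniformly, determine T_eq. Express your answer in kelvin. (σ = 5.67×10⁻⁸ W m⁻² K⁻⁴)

T_eq ≈ 314 K

Energy balance: absorbed = emitted ⇒ πR²·S(1−A) = 4πR²·σT_eq⁴, so T_eq⁴ = S(1−A)/(4σ).
T_eq = [9570 × 0.23 / (4 × 5.67×10⁻⁸)]^(1/4) = (9.71×10⁹)^(1/4) = 314 K.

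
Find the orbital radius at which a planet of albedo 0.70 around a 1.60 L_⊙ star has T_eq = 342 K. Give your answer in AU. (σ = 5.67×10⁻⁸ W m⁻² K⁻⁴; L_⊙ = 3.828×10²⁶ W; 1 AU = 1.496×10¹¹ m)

L = 1.60 × 3.828×10²⁶ = 6.12×10²⁶ W.
From T_eq⁴ = L(1−A)/(16πσd²): d = √[L(1−A)/(16πσT_eq⁴)].
d = √[6.12×10²⁶ × 0.30 / (16π × 5.67×10⁻⁸ × (342)⁴)] = 6.86×10¹⁰ m = 0.459 AU.

d ≈ 0.459 AU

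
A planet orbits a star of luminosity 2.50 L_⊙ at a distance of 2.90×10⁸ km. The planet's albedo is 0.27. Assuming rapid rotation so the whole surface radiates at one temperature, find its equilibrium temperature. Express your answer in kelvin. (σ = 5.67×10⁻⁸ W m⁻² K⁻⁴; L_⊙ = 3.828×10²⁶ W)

T_eq ≈ 232 K

d = 2.90×10⁸ km = 2.90×10¹¹ m.
L = 2.50 × 3.828×10²⁶ = 9.57×10²⁶ W.
Flux: S = L/(4πd²) = 9.57×10²⁶/(4π×(2.90×10¹¹)²) = 906 W m⁻².
Energy balance: absorbed = emitted ⇒ πR²·S(1−A) = 4πR²·σT_eq⁴, so T_eq⁴ = S(1−A)/(4σ).
T_eq = [906 × 0.73 / (4 × 5.67×10⁻⁸)]^(1/4) = (2.91×10⁹)^(1/4) = 232 K.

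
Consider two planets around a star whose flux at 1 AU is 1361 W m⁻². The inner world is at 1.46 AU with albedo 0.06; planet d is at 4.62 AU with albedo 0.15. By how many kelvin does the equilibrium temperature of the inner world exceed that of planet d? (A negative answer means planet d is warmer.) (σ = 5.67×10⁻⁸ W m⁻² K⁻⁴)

ΔT ≈ 102.5 K

T_eq = [S₀(1−A)/(4σd²)]^(1/4), so T ∝ (1−A)^(1/4) / √d.
T₁ = [1361×0.94/(4×5.67×10⁻⁸×1.46²)]^(1/4) = 226.81 K.
T₂ = [1361×0.85/(4×5.67×10⁻⁸×4.62²)]^(1/4) = 124.33 K.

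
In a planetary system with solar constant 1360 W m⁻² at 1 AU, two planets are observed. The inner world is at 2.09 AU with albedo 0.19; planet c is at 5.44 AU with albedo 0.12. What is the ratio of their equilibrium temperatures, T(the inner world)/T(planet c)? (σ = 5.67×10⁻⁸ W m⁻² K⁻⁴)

T₁/T₂ ≈ 1.580

T_eq = [S₀(1−A)/(4σd²)]^(1/4), so T ∝ (1−A)^(1/4) / √d.
T₁ = [1360×0.81/(4×5.67×10⁻⁸×2.09²)]^(1/4) = 182.61 K.
T₂ = [1360×0.88/(4×5.67×10⁻⁸×5.44²)]^(1/4) = 115.56 K.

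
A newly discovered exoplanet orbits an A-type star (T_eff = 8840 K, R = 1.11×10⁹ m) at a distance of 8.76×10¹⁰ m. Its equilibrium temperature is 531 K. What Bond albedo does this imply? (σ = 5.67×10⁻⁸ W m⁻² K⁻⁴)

A ≈ 0.68

L = 4πR_⋆²σT_⋆⁴ = 4π(1.11×10⁹)² × 5.67×10⁻⁸ × (8840)⁴ = 5.36×10²⁷ W.
S = L/(4πd²) = 5.56×10⁴ W m⁻².
From T_eq⁴ = S(1−A)/(4σ): 1−A = 4σT_eq⁴/S.
1−A = 4 × 5.67×10⁻⁸ × (531)⁴ / 5.56×10⁴ = 0.324.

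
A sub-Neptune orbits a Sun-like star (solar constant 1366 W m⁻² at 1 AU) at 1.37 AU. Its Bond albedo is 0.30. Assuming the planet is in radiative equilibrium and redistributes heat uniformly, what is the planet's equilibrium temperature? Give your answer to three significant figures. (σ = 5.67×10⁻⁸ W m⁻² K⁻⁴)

Flux at 1.37 AU: S = 1366/1.37² = 728 W m⁻².
Energy balance: absorbed = emitted ⇒ πR²·S(1−A) = 4πR²·σT_eq⁴, so T_eq⁴ = S(1−A)/(4σ).
T_eq = [728 × 0.70 / (4 × 5.67×10⁻⁸)]^(1/4) = (2.25×10⁹)^(1/4) = 218 K.

T_eq ≈ 218 K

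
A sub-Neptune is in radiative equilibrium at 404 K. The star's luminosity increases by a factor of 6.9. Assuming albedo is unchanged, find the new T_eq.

T_eq ≈ 655 K

T_eq ∝ L^(1/4) · d^(−1/2).
T′ = 404 × 6.9^(1/4) = 655 K.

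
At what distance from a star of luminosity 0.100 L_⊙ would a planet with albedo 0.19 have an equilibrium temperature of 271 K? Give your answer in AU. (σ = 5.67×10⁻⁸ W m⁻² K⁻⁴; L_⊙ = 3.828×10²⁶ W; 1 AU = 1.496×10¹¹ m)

d ≈ 0.300 AU

L = 0.100 × 3.828×10²⁶ = 3.83×10²⁵ W.
From T_eq⁴ = L(1−A)/(16πσd²): d = √[L(1−A)/(16πσT_eq⁴)].
d = √[3.83×10²⁵ × 0.81 / (16π × 5.67×10⁻⁸ × (271)⁴)] = 4.49×10¹⁰ m = 0.300 AU.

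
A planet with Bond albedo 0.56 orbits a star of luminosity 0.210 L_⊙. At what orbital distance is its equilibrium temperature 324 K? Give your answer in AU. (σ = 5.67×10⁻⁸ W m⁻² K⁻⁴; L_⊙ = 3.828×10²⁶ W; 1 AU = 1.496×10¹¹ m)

d ≈ 0.224 AU

L = 0.210 × 3.828×10²⁶ = 8.04×10²⁵ W.
From T_eq⁴ = L(1−A)/(16πσd²): d = √[L(1−A)/(16πσT_eq⁴)].
d = √[8.04×10²⁵ × 0.44 / (16π × 5.67×10⁻⁸ × (324)⁴)] = 3.36×10¹⁰ m = 0.224 AU.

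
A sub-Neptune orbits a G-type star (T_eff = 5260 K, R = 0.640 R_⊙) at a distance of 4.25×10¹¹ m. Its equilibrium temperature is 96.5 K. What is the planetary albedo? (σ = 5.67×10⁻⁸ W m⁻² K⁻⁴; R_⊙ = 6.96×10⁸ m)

R_⋆ = 0.640 × 6.96×10⁸ = 4.45×10⁸ m.
L = 4πR_⋆²σT_⋆⁴ = 4π(4.45×10⁸)² × 5.67×10⁻⁸ × (5260)⁴ = 1.08×10²⁶ W.
S = L/(4πd²) = 47.7 W m⁻².
From T_eq⁴ = S(1−A)/(4σ): 1−A = 4σT_eq⁴/S.
1−A = 4 × 5.67×10⁻⁸ × (96.5)⁴ / 47.7 = 0.413.

A ≈ 0.59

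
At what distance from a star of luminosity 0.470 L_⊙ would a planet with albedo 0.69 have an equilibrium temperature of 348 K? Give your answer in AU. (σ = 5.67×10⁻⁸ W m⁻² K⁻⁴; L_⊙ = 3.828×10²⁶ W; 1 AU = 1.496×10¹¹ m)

d ≈ 0.244 AU

L = 0.470 × 3.828×10²⁶ = 1.80×10²⁶ W.
From T_eq⁴ = L(1−A)/(16πσd²): d = √[L(1−A)/(16πσT_eq⁴)].
d = √[1.80×10²⁶ × 0.31 / (16π × 5.67×10⁻⁸ × (348)⁴)] = 3.65×10¹⁰ m = 0.244 AU.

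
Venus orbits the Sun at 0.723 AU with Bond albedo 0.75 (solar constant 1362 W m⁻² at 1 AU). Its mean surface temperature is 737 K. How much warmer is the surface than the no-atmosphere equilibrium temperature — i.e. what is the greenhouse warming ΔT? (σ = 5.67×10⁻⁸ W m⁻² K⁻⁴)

S = 1362/0.723² = 2606 W m⁻².
T_eq = [S(1−A)/(4σ)]^(1/4) = [2606×0.25/(4×5.67×10⁻⁸)]^(1/4) = 231.5 K.
ΔT = T_surf − T_eq = 737 − 231.5.

ΔT ≈ 505.5 K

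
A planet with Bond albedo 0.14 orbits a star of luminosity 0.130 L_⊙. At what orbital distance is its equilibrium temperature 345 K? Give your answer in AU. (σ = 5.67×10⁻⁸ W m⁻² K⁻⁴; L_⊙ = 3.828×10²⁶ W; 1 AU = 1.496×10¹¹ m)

d ≈ 0.218 AU

L = 0.130 × 3.828×10²⁶ = 4.98×10²⁵ W.
From T_eq⁴ = L(1−A)/(16πσd²): d = √[L(1−A)/(16πσT_eq⁴)].
d = √[4.98×10²⁵ × 0.86 / (16π × 5.67×10⁻⁸ × (345)⁴)] = 3.26×10¹⁰ m = 0.218 AU.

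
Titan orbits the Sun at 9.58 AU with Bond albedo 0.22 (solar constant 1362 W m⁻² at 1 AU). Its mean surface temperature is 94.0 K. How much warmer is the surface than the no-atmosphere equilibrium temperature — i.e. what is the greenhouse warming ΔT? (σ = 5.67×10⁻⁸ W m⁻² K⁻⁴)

ΔT ≈ 9.5 K

S = 1362/9.58² = 14.84 W m⁻².
T_eq = [S(1−A)/(4σ)]^(1/4) = [14.84×0.78/(4×5.67×10⁻⁸)]^(1/4) = 84.5 K.
ΔT = T_surf − T_eq = 94 − 84.5.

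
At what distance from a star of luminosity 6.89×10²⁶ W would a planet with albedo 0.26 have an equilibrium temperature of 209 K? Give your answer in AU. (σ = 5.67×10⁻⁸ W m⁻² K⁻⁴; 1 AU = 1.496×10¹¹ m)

d ≈ 2.05 AU

From T_eq⁴ = L(1−A)/(16πσd²): d = √[L(1−A)/(16πσT_eq⁴)].
d = √[6.89×10²⁶ × 0.74 / (16π × 5.67×10⁻⁸ × (209)⁴)] = 3.06×10¹¹ m = 2.05 AU.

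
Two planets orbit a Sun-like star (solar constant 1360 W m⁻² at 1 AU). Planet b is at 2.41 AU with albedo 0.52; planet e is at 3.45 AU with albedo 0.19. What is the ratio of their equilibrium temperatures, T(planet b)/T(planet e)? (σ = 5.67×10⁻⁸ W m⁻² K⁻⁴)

T_eq = [S₀(1−A)/(4σd²)]^(1/4), so T ∝ (1−A)^(1/4) / √d.
T₁ = [1360×0.48/(4×5.67×10⁻⁸×2.41²)]^(1/4) = 149.20 K.
T₂ = [1360×0.81/(4×5.67×10⁻⁸×3.45²)]^(1/4) = 142.13 K.

T₁/T₂ ≈ 1.050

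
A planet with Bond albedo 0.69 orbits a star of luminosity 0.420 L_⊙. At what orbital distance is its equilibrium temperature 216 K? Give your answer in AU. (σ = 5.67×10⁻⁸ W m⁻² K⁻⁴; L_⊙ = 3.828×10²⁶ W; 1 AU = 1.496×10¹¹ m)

d ≈ 0.599 AU

L = 0.420 × 3.828×10²⁶ = 1.61×10²⁶ W.
From T_eq⁴ = L(1−A)/(16πσd²): d = √[L(1−A)/(16πσT_eq⁴)].
d = √[1.61×10²⁶ × 0.31 / (16π × 5.67×10⁻⁸ × (216)⁴)] = 8.96×10¹⁰ m = 0.599 AU.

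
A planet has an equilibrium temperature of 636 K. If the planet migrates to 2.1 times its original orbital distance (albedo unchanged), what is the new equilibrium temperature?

T_eq ≈ 439 K

T_eq ∝ L^(1/4) · d^(−1/2).
T′ = 636 / 2.1^(1/2) = 439 K.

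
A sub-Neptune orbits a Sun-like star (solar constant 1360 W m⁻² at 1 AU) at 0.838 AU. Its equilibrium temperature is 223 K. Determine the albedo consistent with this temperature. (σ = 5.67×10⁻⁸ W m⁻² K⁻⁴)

Flux at 0.838 AU: S = 1360/0.838² = 1940 W m⁻².
From T_eq⁴ = S(1−A)/(4σ): 1−A = 4σT_eq⁴/S.
1−A = 4 × 5.67×10⁻⁸ × (223)⁴ / 1940 = 0.290.

A ≈ 0.71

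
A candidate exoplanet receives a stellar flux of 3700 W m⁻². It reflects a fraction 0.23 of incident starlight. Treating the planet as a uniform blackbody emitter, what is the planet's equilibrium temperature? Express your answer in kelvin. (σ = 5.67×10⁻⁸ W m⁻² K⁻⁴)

Energy balance: absorbed = emitted ⇒ πR²·S(1−A) = 4πR²·σT_eq⁴, so T_eq⁴ = S(1−A)/(4σ).
T_eq = [3700 × 0.77 / (4 × 5.67×10⁻⁸)]^(1/4) = (1.26×10¹⁰)^(1/4) = 335 K.

T_eq ≈ 335 K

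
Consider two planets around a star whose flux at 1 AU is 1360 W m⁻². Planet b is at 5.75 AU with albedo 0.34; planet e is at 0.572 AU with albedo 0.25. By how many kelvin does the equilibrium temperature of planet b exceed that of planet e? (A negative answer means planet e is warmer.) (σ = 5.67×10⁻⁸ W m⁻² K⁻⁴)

T_eq = [S₀(1−A)/(4σd²)]^(1/4), so T ∝ (1−A)^(1/4) / √d.
T₁ = [1360×0.66/(4×5.67×10⁻⁸×5.75²)]^(1/4) = 104.60 K.
T₂ = [1360×0.75/(4×5.67×10⁻⁸×0.572²)]^(1/4) = 342.41 K.

ΔT ≈ -237.8 K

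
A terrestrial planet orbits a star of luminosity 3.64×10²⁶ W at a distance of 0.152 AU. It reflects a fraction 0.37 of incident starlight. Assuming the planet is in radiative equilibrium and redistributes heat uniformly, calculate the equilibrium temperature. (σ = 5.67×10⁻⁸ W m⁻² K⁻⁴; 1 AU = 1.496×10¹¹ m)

d = 0.152 AU = 2.27×10¹⁰ m.
Flux: S = L/(4πd²) = 3.64×10²⁶/(4π×(2.27×10¹⁰)²) = 5.60×10⁴ W m⁻².
Energy balance: absorbed = emitted ⇒ πR²·S(1−A) = 4πR²·σT_eq⁴, so T_eq⁴ = S(1−A)/(4σ).
T_eq = [5.60×10⁴ × 0.63 / (4 × 5.67×10⁻⁸)]^(1/4) = (1.56×10¹¹)^(1/4) = 628 K.

T_eq ≈ 628 K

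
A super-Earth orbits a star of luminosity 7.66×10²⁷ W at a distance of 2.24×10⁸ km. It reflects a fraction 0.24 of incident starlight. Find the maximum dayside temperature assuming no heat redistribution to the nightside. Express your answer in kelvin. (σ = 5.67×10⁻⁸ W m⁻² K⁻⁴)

T_ss ≈ 635 K

d = 2.24×10⁸ km = 2.24×10¹¹ m.
Flux: S = L/(4πd²) = 7.66×10²⁷/(4π×(2.24×10¹¹)²) = 1.21×10⁴ W m⁻².
With no redistribution each surface element balances locally: S(1−A) = σT⁴.
T = [1.21×10⁴ × 0.76 / 5.67×10⁻⁸]^(1/4) = (1.63×10¹¹)^(1/4) = 635 K.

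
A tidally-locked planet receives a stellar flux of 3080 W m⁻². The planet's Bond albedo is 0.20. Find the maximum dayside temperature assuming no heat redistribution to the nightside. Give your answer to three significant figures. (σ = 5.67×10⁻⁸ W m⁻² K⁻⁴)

With no redistribution each surface element balances locally: S(1−A) = σT⁴.
T = [3080 × 0.80 / 5.67×10⁻⁸]^(1/4) = (4.35×10¹⁰)^(1/4) = 457 K.

T_ss ≈ 457 K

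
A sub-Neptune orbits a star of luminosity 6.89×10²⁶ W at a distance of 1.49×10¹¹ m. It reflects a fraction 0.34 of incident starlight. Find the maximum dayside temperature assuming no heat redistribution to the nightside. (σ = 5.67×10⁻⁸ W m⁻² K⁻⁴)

T_ss ≈ 412 K

Flux: S = L/(4πd²) = 6.89×10²⁶/(4π×(1.49×10¹¹)²) = 2470 W m⁻².
With no redistribution each surface element balances locally: S(1−A) = σT⁴.
T = [2470 × 0.66 / 5.67×10⁻⁸]^(1/4) = (2.87×10¹⁰)^(1/4) = 412 K.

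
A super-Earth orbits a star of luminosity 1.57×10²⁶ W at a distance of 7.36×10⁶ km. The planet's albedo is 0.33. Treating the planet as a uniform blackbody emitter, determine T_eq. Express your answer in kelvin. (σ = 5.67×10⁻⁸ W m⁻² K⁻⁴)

T_eq ≈ 909 K

d = 7.36×10⁶ km = 7.36×10⁹ m.
Flux: S = L/(4πd²) = 1.57×10²⁶/(4π×(7.36×10⁹)²) = 2.31×10⁵ W m⁻².
Energy balance: absorbed = emitted ⇒ πR²·S(1−A) = 4πR²·σT_eq⁴, so T_eq⁴ = S(1−A)/(4σ).
T_eq = [2.31×10⁵ × 0.67 / (4 × 5.67×10⁻⁸)]^(1/4) = (6.81×10¹¹)^(1/4) = 909 K.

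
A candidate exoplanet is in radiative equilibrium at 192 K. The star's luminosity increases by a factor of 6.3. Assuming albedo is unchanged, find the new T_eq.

T_eq ∝ L^(1/4) · d^(−1/2).
T′ = 192 × 6.3^(1/4) = 304 K.

T_eq ≈ 304 K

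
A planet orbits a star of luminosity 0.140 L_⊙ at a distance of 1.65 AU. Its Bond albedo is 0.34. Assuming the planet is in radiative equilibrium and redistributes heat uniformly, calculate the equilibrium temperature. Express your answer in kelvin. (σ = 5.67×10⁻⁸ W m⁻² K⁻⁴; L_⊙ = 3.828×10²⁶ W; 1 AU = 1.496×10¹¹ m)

T_eq ≈ 119 K

d = 1.65 AU = 2.47×10¹¹ m.
L = 0.140 × 3.828×10²⁶ = 5.36×10²⁵ W.
Flux: S = L/(4πd²) = 5.36×10²⁵/(4π×(2.47×10¹¹)²) = 70.0 W m⁻².
Energy balance: absorbed = emitted ⇒ πR²·S(1−A) = 4πR²·σT_eq⁴, so T_eq⁴ = S(1−A)/(4σ).
T_eq = [70.0 × 0.66 / (4 × 5.67×10⁻⁸)]^(1/4) = (2.04×10⁸)^(1/4) = 119 K.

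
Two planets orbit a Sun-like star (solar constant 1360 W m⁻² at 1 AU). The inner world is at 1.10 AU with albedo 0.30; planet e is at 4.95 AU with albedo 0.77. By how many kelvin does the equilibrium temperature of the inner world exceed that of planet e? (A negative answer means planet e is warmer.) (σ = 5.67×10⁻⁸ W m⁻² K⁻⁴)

ΔT ≈ 156.1 K

T_eq = [S₀(1−A)/(4σd²)]^(1/4), so T ∝ (1−A)^(1/4) / √d.
T₁ = [1360×0.70/(4×5.67×10⁻⁸×1.10²)]^(1/4) = 242.69 K.
T₂ = [1360×0.23/(4×5.67×10⁻⁸×4.95²)]^(1/4) = 86.62 K.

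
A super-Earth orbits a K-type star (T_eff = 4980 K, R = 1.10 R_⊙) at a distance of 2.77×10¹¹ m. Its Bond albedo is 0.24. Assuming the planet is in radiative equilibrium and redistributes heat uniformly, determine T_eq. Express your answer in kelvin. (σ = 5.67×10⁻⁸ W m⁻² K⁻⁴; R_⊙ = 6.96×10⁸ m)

T_eq ≈ 173 K

R_⋆ = 1.10 × 6.96×10⁸ = 7.66×10⁸ m.
L = 4πR_⋆²σT_⋆⁴ = 4π(7.66×10⁸)² × 5.67×10⁻⁸ × (4980)⁴ = 2.57×10²⁶ W.
S = L/(4πd²) = 266 W m⁻².
Energy balance: absorbed = emitted ⇒ πR²·S(1−A) = 4πR²·σT_eq⁴, so T_eq⁴ = S(1−A)/(4σ).
T_eq = [266 × 0.76 / (4 × 5.67×10⁻⁸)]^(1/4) = (8.93×10⁸)^(1/4) = 173 K.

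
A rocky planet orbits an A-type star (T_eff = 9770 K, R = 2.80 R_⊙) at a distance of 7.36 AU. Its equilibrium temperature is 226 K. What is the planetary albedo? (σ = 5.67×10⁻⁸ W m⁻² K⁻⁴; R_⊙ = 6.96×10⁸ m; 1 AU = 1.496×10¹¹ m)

R_⋆ = 2.80 × 6.96×10⁸ = 1.95×10⁹ m.
d = 7.36 AU = 1.10×10¹² m.
L = 4πR_⋆²σT_⋆⁴ = 4π(1.95×10⁹)² × 5.67×10⁻⁸ × (9770)⁴ = 2.47×10²⁸ W.
S = L/(4πd²) = 1620 W m⁻².
From T_eq⁴ = S(1−A)/(4σ): 1−A = 4σT_eq⁴/S.
1−A = 4 × 5.67×10⁻⁸ × (226)⁴ / 1620 = 0.366.

A ≈ 0.63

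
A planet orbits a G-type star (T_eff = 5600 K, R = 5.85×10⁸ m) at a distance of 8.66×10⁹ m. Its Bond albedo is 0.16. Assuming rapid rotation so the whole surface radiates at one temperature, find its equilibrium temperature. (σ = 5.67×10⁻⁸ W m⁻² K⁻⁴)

L = 4πR_⋆²σT_⋆⁴ = 4π(5.85×10⁸)² × 5.67×10⁻⁸ × (5600)⁴ = 2.40×10²⁶ W.
S = L/(4πd²) = 2.54×10⁵ W m⁻².
Energy balance: absorbed = emitted ⇒ πR²·S(1−A) = 4πR²·σT_eq⁴, so T_eq⁴ = S(1−A)/(4σ).
T_eq = [2.54×10⁵ × 0.84 / (4 × 5.67×10⁻⁸)]^(1/4) = (9.42×10¹¹)^(1/4) = 985 K.

T_eq ≈ 985 K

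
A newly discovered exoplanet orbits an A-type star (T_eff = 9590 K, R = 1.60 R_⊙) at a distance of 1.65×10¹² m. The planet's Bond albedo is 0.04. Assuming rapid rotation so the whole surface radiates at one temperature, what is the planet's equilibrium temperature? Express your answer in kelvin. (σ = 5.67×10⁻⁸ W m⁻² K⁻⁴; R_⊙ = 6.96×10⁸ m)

T_eq ≈ 174 K

R_⋆ = 1.60 × 6.96×10⁸ = 1.11×10⁹ m.
L = 4πR_⋆²σT_⋆⁴ = 4π(1.11×10⁹)² × 5.67×10⁻⁸ × (9590)⁴ = 7.47×10²⁷ W.
S = L/(4πd²) = 218 W m⁻².
Energy balance: absorbed = emitted ⇒ πR²·S(1−A) = 4πR²·σT_eq⁴, so T_eq⁴ = S(1−A)/(4σ).
T_eq = [218 × 0.96 / (4 × 5.67×10⁻⁸)]^(1/4) = (9.25×10⁸)^(1/4) = 174 K.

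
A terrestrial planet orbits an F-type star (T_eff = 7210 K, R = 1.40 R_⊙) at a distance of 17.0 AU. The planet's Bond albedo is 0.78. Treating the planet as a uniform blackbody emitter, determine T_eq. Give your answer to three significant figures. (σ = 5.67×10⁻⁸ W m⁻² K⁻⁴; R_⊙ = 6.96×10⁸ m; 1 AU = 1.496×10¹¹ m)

R_⋆ = 1.40 × 6.96×10⁸ = 9.74×10⁸ m.
d = 17.0 AU = 2.54×10¹² m.
L = 4πR_⋆²σT_⋆⁴ = 4π(9.74×10⁸)² × 5.67×10⁻⁸ × (7210)⁴ = 1.83×10²⁷ W.
S = L/(4πd²) = 22.5 W m⁻².
Energy balance: absorbed = emitted ⇒ πR²·S(1−A) = 4πR²·σT_eq⁴, so T_eq⁴ = S(1−A)/(4σ).
T_eq = [22.5 × 0.22 / (4 × 5.67×10⁻⁸)]^(1/4) = (2.18×10⁷)^(1/4) = 68.3 K.

T_eq ≈ 68.3 K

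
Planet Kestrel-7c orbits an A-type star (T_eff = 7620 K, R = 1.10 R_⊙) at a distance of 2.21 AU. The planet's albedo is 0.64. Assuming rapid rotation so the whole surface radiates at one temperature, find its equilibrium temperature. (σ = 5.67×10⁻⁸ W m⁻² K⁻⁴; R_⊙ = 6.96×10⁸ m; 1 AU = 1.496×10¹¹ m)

T_eq ≈ 201 K

R_⋆ = 1.10 × 6.96×10⁸ = 7.66×10⁸ m.
d = 2.21 AU = 3.31×10¹¹ m.
L = 4πR_⋆²σT_⋆⁴ = 4π(7.66×10⁸)² × 5.67×10⁻⁸ × (7620)⁴ = 1.41×10²⁷ W.
S = L/(4πd²) = 1030 W m⁻².
Energy balance: absorbed = emitted ⇒ πR²·S(1−A) = 4πR²·σT_eq⁴, so T_eq⁴ = S(1−A)/(4σ).
T_eq = [1030 × 0.36 / (4 × 5.67×10⁻⁸)]^(1/4) = (1.63×10⁹)^(1/4) = 201 K.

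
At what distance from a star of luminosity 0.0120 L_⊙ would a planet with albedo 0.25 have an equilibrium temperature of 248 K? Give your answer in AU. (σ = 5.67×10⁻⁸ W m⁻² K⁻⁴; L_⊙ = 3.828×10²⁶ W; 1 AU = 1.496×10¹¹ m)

L = 0.0120 × 3.828×10²⁶ = 4.59×10²⁴ W.
From T_eq⁴ = L(1−A)/(16πσd²): d = √[L(1−A)/(16πσT_eq⁴)].
d = √[4.59×10²⁴ × 0.75 / (16π × 5.67×10⁻⁸ × (248)⁴)] = 1.79×10¹⁰ m = 0.119 AU.

d ≈ 0.119 AU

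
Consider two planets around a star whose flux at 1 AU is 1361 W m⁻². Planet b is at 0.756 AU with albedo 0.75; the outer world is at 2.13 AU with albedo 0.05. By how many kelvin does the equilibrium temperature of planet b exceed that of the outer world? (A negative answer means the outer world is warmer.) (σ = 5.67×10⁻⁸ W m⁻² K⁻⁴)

ΔT ≈ 38.1 K

T_eq = [S₀(1−A)/(4σd²)]^(1/4), so T ∝ (1−A)^(1/4) / √d.
T₁ = [1361×0.25/(4×5.67×10⁻⁸×0.756²)]^(1/4) = 226.35 K.
T₂ = [1361×0.95/(4×5.67×10⁻⁸×2.13²)]^(1/4) = 188.28 K.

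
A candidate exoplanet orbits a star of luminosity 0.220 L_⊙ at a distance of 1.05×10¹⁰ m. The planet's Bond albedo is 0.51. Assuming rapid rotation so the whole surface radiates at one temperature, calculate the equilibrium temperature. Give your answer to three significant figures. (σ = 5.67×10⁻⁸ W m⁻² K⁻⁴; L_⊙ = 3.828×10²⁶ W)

T_eq ≈ 602 K

L = 0.220 × 3.828×10²⁶ = 8.42×10²⁵ W.
Flux: S = L/(4πd²) = 8.42×10²⁵/(4π×(1.05×10¹⁰)²) = 6.08×10⁴ W m⁻².
Energy balance: absorbed = emitted ⇒ πR²·S(1−A) = 4πR²·σT_eq⁴, so T_eq⁴ = S(1−A)/(4σ).
T_eq = [6.08×10⁴ × 0.49 / (4 × 5.67×10⁻⁸)]^(1/4) = (1.31×10¹¹)^(1/4) = 602 K.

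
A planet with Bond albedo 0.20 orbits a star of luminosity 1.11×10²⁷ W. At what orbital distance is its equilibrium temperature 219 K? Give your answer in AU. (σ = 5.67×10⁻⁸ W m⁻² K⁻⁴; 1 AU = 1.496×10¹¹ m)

d ≈ 2.46 AU

From T_eq⁴ = L(1−A)/(16πσd²): d = √[L(1−A)/(16πσT_eq⁴)].
d = √[1.11×10²⁷ × 0.80 / (16π × 5.67×10⁻⁸ × (219)⁴)] = 3.68×10¹¹ m = 2.46 AU.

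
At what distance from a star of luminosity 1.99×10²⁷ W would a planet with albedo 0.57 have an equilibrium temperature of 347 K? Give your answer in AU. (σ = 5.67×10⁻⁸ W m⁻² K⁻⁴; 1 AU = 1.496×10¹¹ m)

d ≈ 0.962 AU

From T_eq⁴ = L(1−A)/(16πσd²): d = √[L(1−A)/(16πσT_eq⁴)].
d = √[1.99×10²⁷ × 0.43 / (16π × 5.67×10⁻⁸ × (347)⁴)] = 1.44×10¹¹ m = 0.962 AU.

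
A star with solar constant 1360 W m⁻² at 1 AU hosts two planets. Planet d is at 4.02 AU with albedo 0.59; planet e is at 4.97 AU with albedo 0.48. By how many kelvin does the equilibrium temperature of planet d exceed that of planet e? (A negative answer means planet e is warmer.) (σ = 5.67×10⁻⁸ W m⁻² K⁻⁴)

T_eq = [S₀(1−A)/(4σd²)]^(1/4), so T ∝ (1−A)^(1/4) / √d.
T₁ = [1360×0.41/(4×5.67×10⁻⁸×4.02²)]^(1/4) = 111.06 K.
T₂ = [1360×0.52/(4×5.67×10⁻⁸×4.97²)]^(1/4) = 106.00 K.

ΔT ≈ 5.1 K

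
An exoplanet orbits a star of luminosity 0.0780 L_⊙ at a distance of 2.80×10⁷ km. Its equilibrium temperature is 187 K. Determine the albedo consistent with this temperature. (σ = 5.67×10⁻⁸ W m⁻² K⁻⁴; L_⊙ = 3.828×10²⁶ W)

d = 2.80×10⁷ km = 2.80×10¹⁰ m.
L = 0.0780 × 3.828×10²⁶ = 2.99×10²⁵ W.
Flux: S = L/(4πd²) = 2.99×10²⁵/(4π×(2.80×10¹⁰)²) = 3030 W m⁻².
From T_eq⁴ = S(1−A)/(4σ): 1−A = 4σT_eq⁴/S.
1−A = 4 × 5.67×10⁻⁸ × (187)⁴ / 3030 = 0.092.

A ≈ 0.91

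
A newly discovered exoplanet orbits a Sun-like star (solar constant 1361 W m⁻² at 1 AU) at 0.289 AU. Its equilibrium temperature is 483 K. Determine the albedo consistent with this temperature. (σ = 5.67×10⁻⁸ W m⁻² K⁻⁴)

Flux at 0.289 AU: S = 1361/0.289² = 1.63×10⁴ W m⁻².
From T_eq⁴ = S(1−A)/(4σ): 1−A = 4σT_eq⁴/S.
1−A = 4 × 5.67×10⁻⁸ × (483)⁴ / 1.63×10⁴ = 0.757.

A ≈ 0.24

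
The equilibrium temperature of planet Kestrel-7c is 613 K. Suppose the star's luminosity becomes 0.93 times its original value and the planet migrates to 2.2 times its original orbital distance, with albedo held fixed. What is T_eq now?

T_eq ∝ L^(1/4) · d^(−1/2).
T′ = 613 × 0.93^(1/4) / 2.2^(1/2) = 406 K.

T_eq ≈ 406 K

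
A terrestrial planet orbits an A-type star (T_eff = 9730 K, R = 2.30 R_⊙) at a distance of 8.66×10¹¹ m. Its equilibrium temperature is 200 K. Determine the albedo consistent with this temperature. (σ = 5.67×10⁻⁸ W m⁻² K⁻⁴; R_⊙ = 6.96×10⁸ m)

A ≈ 0.79

R_⋆ = 2.30 × 6.96×10⁸ = 1.60×10⁹ m.
L = 4πR_⋆²σT_⋆⁴ = 4π(1.60×10⁹)² × 5.67×10⁻⁸ × (9730)⁴ = 1.64×10²⁸ W.
S = L/(4πd²) = 1740 W m⁻².
From T_eq⁴ = S(1−A)/(4σ): 1−A = 4σT_eq⁴/S.
1−A = 4 × 5.67×10⁻⁸ × (200)⁴ / 1740 = 0.209.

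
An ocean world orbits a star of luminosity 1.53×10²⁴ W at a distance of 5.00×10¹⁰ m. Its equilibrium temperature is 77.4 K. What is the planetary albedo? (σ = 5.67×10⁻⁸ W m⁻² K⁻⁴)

A ≈ 0.83

Flux: S = L/(4πd²) = 1.53×10²⁴/(4π×(5.00×10¹⁰)²) = 48.7 W m⁻².
From T_eq⁴ = S(1−A)/(4σ): 1−A = 4σT_eq⁴/S.
1−A = 4 × 5.67×10⁻⁸ × (77.4)⁴ / 48.7 = 0.167.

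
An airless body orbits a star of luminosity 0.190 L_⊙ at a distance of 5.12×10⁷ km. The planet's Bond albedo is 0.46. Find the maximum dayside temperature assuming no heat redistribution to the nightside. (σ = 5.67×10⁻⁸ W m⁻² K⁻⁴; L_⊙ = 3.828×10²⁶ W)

d = 5.12×10⁷ km = 5.12×10¹⁰ m.
L = 0.190 × 3.828×10²⁶ = 7.27×10²⁵ W.
Flux: S = L/(4πd²) = 7.27×10²⁵/(4π×(5.12×10¹⁰)²) = 2210 W m⁻².
With no redistribution each surface element balances locally: S(1−A) = σT⁴.
T = [2210 × 0.54 / 5.67×10⁻⁸]^(1/4) = (2.10×10¹⁰)^(1/4) = 381 K.

T_ss ≈ 381 K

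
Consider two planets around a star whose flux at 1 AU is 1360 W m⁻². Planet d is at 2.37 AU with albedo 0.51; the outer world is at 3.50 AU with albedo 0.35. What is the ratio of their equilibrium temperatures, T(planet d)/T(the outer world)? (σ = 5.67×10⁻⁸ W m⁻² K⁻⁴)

T₁/T₂ ≈ 1.132

T_eq = [S₀(1−A)/(4σd²)]^(1/4), so T ∝ (1−A)^(1/4) / √d.
T₁ = [1360×0.49/(4×5.67×10⁻⁸×2.37²)]^(1/4) = 151.23 K.
T₂ = [1360×0.65/(4×5.67×10⁻⁸×3.50²)]^(1/4) = 133.56 K.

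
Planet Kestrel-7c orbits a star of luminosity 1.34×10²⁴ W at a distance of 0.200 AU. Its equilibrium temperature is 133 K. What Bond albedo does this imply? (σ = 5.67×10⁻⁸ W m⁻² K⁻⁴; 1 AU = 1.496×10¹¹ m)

A ≈ 0.40

d = 0.200 AU = 2.99×10¹⁰ m.
Flux: S = L/(4πd²) = 1.34×10²⁴/(4π×(2.99×10¹⁰)²) = 119 W m⁻².
From T_eq⁴ = S(1−A)/(4σ): 1−A = 4σT_eq⁴/S.
1−A = 4 × 5.67×10⁻⁸ × (133)⁴ / 119 = 0.596.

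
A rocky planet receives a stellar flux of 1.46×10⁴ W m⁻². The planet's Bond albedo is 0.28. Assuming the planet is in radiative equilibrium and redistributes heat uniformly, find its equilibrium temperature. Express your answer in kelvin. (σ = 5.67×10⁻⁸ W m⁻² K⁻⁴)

Energy balance: absorbed = emitted ⇒ πR²·S(1−A) = 4πR²·σT_eq⁴, so T_eq⁴ = S(1−A)/(4σ).
T_eq = [1.46×10⁴ × 0.72 / (4 × 5.67×10⁻⁸)]^(1/4) = (4.63×10¹⁰)^(1/4) = 464 K.

T_eq ≈ 464 K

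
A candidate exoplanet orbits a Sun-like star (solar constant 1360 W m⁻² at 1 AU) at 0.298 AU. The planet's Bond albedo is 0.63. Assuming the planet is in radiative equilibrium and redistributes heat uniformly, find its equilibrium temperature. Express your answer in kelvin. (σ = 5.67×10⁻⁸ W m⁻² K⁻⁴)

T_eq ≈ 398 K

Flux at 0.298 AU: S = 1360/0.298² = 1.53×10⁴ W m⁻².
Energy balance: absorbed = emitted ⇒ πR²·S(1−A) = 4πR²·σT_eq⁴, so T_eq⁴ = S(1−A)/(4σ).
T_eq = [1.53×10⁴ × 0.37 / (4 × 5.67×10⁻⁸)]^(1/4) = (2.50×10¹⁰)^(1/4) = 398 K.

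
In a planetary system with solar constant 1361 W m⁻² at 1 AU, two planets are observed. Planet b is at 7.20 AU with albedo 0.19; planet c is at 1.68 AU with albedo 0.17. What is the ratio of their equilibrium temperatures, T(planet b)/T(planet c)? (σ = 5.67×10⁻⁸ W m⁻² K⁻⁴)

T₁/T₂ ≈ 0.480

T_eq = [S₀(1−A)/(4σd²)]^(1/4), so T ∝ (1−A)^(1/4) / √d.
T₁ = [1361×0.81/(4×5.67×10⁻⁸×7.20²)]^(1/4) = 98.40 K.
T₂ = [1361×0.83/(4×5.67×10⁻⁸×1.68²)]^(1/4) = 204.96 K.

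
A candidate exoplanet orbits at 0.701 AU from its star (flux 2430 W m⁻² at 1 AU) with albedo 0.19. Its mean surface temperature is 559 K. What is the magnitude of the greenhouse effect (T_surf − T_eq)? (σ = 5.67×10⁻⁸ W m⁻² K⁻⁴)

ΔT ≈ 194.5 K

S = 2430/0.701² = 4945 W m⁻².
T_eq = [S(1−A)/(4σ)]^(1/4) = [4945×0.81/(4×5.67×10⁻⁸)]^(1/4) = 364.5 K.
ΔT = T_surf − T_eq = 559 − 364.5.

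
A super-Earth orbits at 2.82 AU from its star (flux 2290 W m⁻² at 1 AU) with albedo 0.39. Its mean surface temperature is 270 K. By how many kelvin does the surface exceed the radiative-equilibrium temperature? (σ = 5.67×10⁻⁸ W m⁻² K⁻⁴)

S = 2290/2.82² = 288.0 W m⁻².
T_eq = [S(1−A)/(4σ)]^(1/4) = [288.0×0.61/(4×5.67×10⁻⁸)]^(1/4) = 166.8 K.
ΔT = T_surf − T_eq = 270 − 166.8.

ΔT ≈ 103.2 K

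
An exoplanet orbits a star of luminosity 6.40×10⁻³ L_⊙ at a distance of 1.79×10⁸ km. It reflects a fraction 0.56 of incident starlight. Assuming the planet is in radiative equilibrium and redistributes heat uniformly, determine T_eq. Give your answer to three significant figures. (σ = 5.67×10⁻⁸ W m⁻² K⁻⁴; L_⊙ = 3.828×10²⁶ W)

T_eq ≈ 58.6 K

d = 1.79×10⁸ km = 1.79×10¹¹ m.
L = 6.40×10⁻³ × 3.828×10²⁶ = 2.45×10²⁴ W.
Flux: S = L/(4πd²) = 2.45×10²⁴/(4π×(1.79×10¹¹)²) = 6.08 W m⁻².
Energy balance: absorbed = emitted ⇒ πR²·S(1−A) = 4πR²·σT_eq⁴, so T_eq⁴ = S(1−A)/(4σ).
T_eq = [6.08 × 0.44 / (4 × 5.67×10⁻⁸)]^(1/4) = (1.18×10⁷)^(1/4) = 58.6 K.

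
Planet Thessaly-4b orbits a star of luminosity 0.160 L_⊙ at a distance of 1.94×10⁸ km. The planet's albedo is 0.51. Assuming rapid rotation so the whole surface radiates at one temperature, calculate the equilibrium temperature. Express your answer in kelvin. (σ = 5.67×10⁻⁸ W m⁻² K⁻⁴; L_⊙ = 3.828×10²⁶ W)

T_eq ≈ 129 K

d = 1.94×10⁸ km = 1.94×10¹¹ m.
L = 0.160 × 3.828×10²⁶ = 6.12×10²⁵ W.
Flux: S = L/(4πd²) = 6.12×10²⁵/(4π×(1.94×10¹¹)²) = 130 W m⁻².
Energy balance: absorbed = emitted ⇒ πR²·S(1−A) = 4πR²·σT_eq⁴, so T_eq⁴ = S(1−A)/(4σ).
T_eq = [130 × 0.49 / (4 × 5.67×10⁻⁸)]^(1/4) = (2.80×10⁸)^(1/4) = 129 K.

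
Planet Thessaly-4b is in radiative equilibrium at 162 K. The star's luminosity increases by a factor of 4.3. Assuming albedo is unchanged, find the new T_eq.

T_eq ≈ 233 K

T_eq ∝ L^(1/4) · d^(−1/2).
T′ = 162 × 4.3^(1/4) = 233 K.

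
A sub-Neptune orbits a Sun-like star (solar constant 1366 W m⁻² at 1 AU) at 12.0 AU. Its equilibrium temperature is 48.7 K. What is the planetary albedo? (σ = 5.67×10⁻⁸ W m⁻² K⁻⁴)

Flux at 12.0 AU: S = 1366/12.0² = 9.49 W m⁻².
From T_eq⁴ = S(1−A)/(4σ): 1−A = 4σT_eq⁴/S.
1−A = 4 × 5.67×10⁻⁸ × (48.7)⁴ / 9.49 = 0.134.

A ≈ 0.87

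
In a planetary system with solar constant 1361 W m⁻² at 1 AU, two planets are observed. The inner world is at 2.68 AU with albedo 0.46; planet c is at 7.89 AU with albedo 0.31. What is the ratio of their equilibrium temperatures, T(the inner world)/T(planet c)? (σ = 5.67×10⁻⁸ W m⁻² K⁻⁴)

T₁/T₂ ≈ 1.614

T_eq = [S₀(1−A)/(4σd²)]^(1/4), so T ∝ (1−A)^(1/4) / √d.
T₁ = [1361×0.54/(4×5.67×10⁻⁸×2.68²)]^(1/4) = 145.74 K.
T₂ = [1361×0.69/(4×5.67×10⁻⁸×7.89²)]^(1/4) = 90.31 K.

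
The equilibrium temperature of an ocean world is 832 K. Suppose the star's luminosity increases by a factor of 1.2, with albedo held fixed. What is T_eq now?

T_eq ∝ L^(1/4) · d^(−1/2).
T′ = 832 × 1.2^(1/4) = 871 K.

T_eq ≈ 871 K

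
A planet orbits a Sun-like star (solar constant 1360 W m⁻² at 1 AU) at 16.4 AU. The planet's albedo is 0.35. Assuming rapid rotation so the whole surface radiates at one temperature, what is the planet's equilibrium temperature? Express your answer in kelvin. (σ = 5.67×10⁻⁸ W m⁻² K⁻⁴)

Flux at 16.4 AU: S = 1360/16.4² = 5.06 W m⁻².
Energy balance: absorbed = emitted ⇒ πR²·S(1−A) = 4πR²·σT_eq⁴, so T_eq⁴ = S(1−A)/(4σ).
T_eq = [5.06 × 0.65 / (4 × 5.67×10⁻⁸)]^(1/4) = (1.45×10⁷)^(1/4) = 61.7 K.

T_eq ≈ 61.7 K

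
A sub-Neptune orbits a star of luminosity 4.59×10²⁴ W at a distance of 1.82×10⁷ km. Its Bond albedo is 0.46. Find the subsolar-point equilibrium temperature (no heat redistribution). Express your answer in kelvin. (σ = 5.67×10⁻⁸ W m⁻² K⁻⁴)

d = 1.82×10⁷ km = 1.82×10¹⁰ m.
Flux: S = L/(4πd²) = 4.59×10²⁴/(4π×(1.82×10¹⁰)²) = 1100 W m⁻².
At the subsolar point the surface absorbs S(1−A) and emits σT⁴ per unit area — no factor of 4, since only the local patch is in balance.
T = [1100 × 0.54 / 5.67×10⁻⁸]^(1/4) = (1.05×10¹⁰)^(1/4) = 320 K.

T_ss ≈ 320 K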